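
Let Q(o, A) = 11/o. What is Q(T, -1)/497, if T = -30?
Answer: -11/14910 ≈ -0.00073776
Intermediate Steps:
Q(T, -1)/497 = (11/(-30))/497 = (11*(-1/30))*(1/497) = -11/30*1/497 = -11/14910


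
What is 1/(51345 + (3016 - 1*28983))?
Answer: 1/25378 ≈ 3.9404e-5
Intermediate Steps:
1/(51345 + (3016 - 1*28983)) = 1/(51345 + (3016 - 28983)) = 1/(51345 - 25967) = 1/25378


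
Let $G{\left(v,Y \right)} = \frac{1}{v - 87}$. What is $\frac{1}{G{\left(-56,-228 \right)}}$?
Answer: $-143$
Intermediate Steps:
$G{\left(v,Y \right)} = \frac{1}{-87 + v}$
$\frac{1}{G{\left(-56,-228 \right)}} = \frac{1}{\frac{1}{-87 - 56}} = \frac{1}{\frac{1}{-143}} = \frac{1}{- \frac{1}{143}} = -143$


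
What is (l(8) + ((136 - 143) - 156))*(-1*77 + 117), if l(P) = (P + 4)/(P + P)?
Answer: -6490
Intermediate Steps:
l(P) = (4 + P)/(2*P) (l(P) = (4 + P)/((2*P)) = (4 + P)*(1/(2*P)) = (4 + P)/(2*P))
(l(8) + ((136 - 143) - 156))*(-1*77 + 117) = ((½)*(4 + 8)/8 + ((136 - 143) - 156))*(-1*77 + 117) = ((½)*(⅛)*12 + (-7 - 156))*(-77 + 117) = (¾ - 163)*40 = -649/4*40 = -6490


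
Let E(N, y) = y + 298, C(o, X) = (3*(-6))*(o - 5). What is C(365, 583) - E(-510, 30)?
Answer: -6808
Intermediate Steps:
C(o, X) = 90 - 18*o (C(o, X) = -18*(-5 + o) = 90 - 18*o)
E(N, y) = 298 + y
C(365, 583) - E(-510, 30) = (90 - 18*365) - (298 + 30) = (90 - 6570) - 1*328 = -6480 - 328 = -6808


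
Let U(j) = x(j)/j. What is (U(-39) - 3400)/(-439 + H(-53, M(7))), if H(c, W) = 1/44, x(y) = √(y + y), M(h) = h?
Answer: 29920/3863 + 44*I*√78/753285 ≈ 7.7453 + 0.00051587*I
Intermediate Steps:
x(y) = √2*√y (x(y) = √(2*y) = √2*√y)
H(c, W) = 1/44
U(j) = √2/√j (U(j) = (√2*√j)/j = √2/√j)
(U(-39) - 3400)/(-439 + H(-53, M(7))) = (√2/√(-39) - 3400)/(-439 + 1/44) = (√2*(-I*√39/39) - 3400)/(-19315/44) = (-I*√78/39 - 3400)*(-44/19315) = (-3400 - I*√78/39)*(-44/19315) = 29920/3863 + 44*I*√78/753285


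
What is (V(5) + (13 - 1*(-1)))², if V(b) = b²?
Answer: 1521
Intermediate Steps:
(V(5) + (13 - 1*(-1)))² = (5² + (13 - 1*(-1)))² = (25 + (13 + 1))² = (25 + 14)² = 39² = 1521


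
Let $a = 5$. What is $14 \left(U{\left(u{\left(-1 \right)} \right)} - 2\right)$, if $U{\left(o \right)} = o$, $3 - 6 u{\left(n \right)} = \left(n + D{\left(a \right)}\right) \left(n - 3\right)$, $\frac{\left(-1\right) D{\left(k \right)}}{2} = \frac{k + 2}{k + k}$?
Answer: $- \frac{217}{5} \approx -43.4$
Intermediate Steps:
$D{\left(k \right)} = - \frac{2 + k}{k}$ ($D{\left(k \right)} = - 2 \frac{k + 2}{k + k} = - 2 \frac{2 + k}{2 k} = - \frac{2 + k}{k}$)
$u{\left(n \right)} = \frac{1}{2} - \frac{\left(-3 + n\right) \left(- \frac{7}{5} + n\right)}{6}$ ($u{\left(n \right)} = \frac{1}{2} - \frac{\left(n + \frac{-2 - 5}{5}\right) \left(n - 3\right)}{6} = \frac{1}{2} - \frac{\left(n + \frac{-2 - 5}{5}\right) \left(-3 + n\right)}{6} = \frac{1}{2} - \frac{\left(n + \frac{1}{5} \left(-7\right)\right) \left(-3 + n\right)}{6} = \frac{1}{2} - \frac{\left(n - \frac{7}{5}\right) \left(-3 + n\right)}{6} = \frac{1}{2} - \frac{\left(- \frac{7}{5} + n\right) \left(-3 + n\right)}{6} = \frac{1}{2} - \frac{\left(-3 + n\right) \left(- \frac{7}{5} + n\right)}{6}$)
$14 \left(U{\left(u{\left(-1 \right)} \right)} - 2\right) = 14 \left(\left(- \frac{1}{5} - \frac{\left(-1\right)^{2}}{6} + \frac{11}{15} \left(-1\right)\right) - 2\right) = 14 \left(\left(- \frac{1}{5} - \frac{1}{6} - \frac{11}{15}\right) - 2\right) = 14 \left(- \frac{11}{10} - 2\right) = 14 \left(- \frac{31}{10}\right) = - \frac{217}{5}$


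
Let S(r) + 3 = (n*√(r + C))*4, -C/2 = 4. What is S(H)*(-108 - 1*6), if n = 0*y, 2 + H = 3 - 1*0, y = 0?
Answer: 342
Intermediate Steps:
C = -8 (C = -2*4 = -8)
H = 1 (H = -2 + (3 - 1*0) = -2 + (3 + 0) = -2 + 3 = 1)
n = 0 (n = 0*0 = 0)
S(r) = -3 (S(r) = -3 + (0*√(r - 8))*4 = -3 + (0*√(-8 + r))*4 = -3 + 0*4 = -3 + 0 = -3)
S(H)*(-108 - 1*6) = -3*(-108 - 1*6) = -3*(-108 - 6) = -3*(-114) = 342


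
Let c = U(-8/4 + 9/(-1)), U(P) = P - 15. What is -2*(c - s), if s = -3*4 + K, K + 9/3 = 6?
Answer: 34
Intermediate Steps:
K = 3 (K = -3 + 6 = 3)
U(P) = -15 + P
c = -26 (c = -15 + (-8/4 + 9/(-1)) = -15 + (-8*¼ + 9*(-1)) = -15 + (-2 - 9) = -15 - 11 = -26)
s = -9 (s = -3*4 + 3 = -12 + 3 = -9)
-2*(c - s) = -2*(-26 - 1*(-9)) = -2*(-26 + 9) = -2*(-17) = 34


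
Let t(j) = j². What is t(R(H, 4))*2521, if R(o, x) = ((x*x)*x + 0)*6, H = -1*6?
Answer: 371736576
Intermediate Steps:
H = -6
R(o, x) = 6*x³ (R(o, x) = (x²*x + 0)*6 = (x³ + 0)*6 = x³*6 = 6*x³)
t(R(H, 4))*2521 = (6*4³)²*2521 = (6*64)²*2521 = 384²*2521 = 147456*2521 = 371736576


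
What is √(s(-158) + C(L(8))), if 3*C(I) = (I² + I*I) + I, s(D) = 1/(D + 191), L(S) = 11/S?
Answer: √121902/264 ≈ 1.3225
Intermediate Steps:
s(D) = 1/(191 + D)
C(I) = I/3 + 2*I²/3 (C(I) = ((I² + I*I) + I)/3 = ((I² + I²) + I)/3 = (2*I² + I)/3 = (I + 2*I²)/3 = I/3 + 2*I²/3)
√(s(-158) + C(L(8))) = √(1/(191 - 158) + (11/8)*(1 + 2*(11/8))/3) = √(1/33 + (11*(⅛))*(1 + 2*(11*(⅛)))/3) = √(1/33 + (⅓)*(11/8)*(1 + 2*(11/8))) = √(1/33 + (⅓)*(11/8)*(1 + 11/4)) = √(1/33 + (⅓)*(11/8)*(15/4)) = √(1/33 + 55/32) = √(1847/1056) = √121902/264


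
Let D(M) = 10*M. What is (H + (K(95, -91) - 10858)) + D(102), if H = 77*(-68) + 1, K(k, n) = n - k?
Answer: -15259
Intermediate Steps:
H = -5235 (H = -5236 + 1 = -5235)
(H + (K(95, -91) - 10858)) + D(102) = (-5235 + ((-91 - 1*95) - 10858)) + 10*102 = (-5235 + ((-91 - 95) - 10858)) + 1020 = (-5235 + (-186 - 10858)) + 1020 = (-5235 - 11044) + 1020 = -16279 + 1020 = -15259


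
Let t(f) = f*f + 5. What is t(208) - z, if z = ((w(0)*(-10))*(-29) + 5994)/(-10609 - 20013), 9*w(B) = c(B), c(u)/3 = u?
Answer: 662494656/15311 ≈ 43269.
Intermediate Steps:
c(u) = 3*u
w(B) = B/3 (w(B) = (3*B)/9 = B/3)
t(f) = 5 + f**2 (t(f) = f**2 + 5 = 5 + f**2)
z = -2997/15311 (z = ((((1/3)*0)*(-10))*(-29) + 5994)/(-10609 - 20013) = ((0*(-10))*(-29) + 5994)/(-30622) = (0*(-29) + 5994)*(-1/30622) = (0 + 5994)*(-1/30622) = 5994*(-1/30622) = -2997/15311 ≈ -0.19574)
t(208) - z = (5 + 208**2) - 1*(-2997/15311) = (5 + 43264) + 2997/15311 = 43269 + 2997/15311 = 662494656/15311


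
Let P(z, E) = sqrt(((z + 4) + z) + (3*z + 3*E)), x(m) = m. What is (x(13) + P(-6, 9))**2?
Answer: 196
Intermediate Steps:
P(z, E) = sqrt(4 + 3*E + 5*z) (P(z, E) = sqrt(((4 + z) + z) + (3*E + 3*z)) = sqrt((4 + 2*z) + (3*E + 3*z)) = sqrt(4 + 3*E + 5*z))
(x(13) + P(-6, 9))**2 = (13 + sqrt(4 + 3*9 + 5*(-6)))**2 = (13 + sqrt(4 + 27 - 30))**2 = (13 + sqrt(1))**2 = (13 + 1)**2 = 14**2 = 196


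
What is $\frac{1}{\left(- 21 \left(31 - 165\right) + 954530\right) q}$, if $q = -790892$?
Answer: $- \frac{1}{757155710848} \approx -1.3207 \cdot 10^{-12}$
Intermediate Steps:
$\frac{1}{\left(- 21 \left(31 - 165\right) + 954530\right) q} = \frac{1}{\left(- 21 \left(31 - 165\right) + 954530\right) \left(-790892\right)} = \frac{1}{\left(-21\right) \left(-134\right) + 954530} \left(- \frac{1}{790892}\right) = \frac{1}{2814 + 954530} \left(- \frac{1}{790892}\right) = \frac{1}{957344} \left(- \frac{1}{790892}\right) = - \frac{1}{757155710848}$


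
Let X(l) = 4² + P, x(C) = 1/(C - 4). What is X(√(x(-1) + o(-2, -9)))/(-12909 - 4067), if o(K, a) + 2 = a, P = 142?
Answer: -79/8488 ≈ -0.0093073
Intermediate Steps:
x(C) = 1/(-4 + C)
o(K, a) = -2 + a
X(l) = 158 (X(l) = 4² + 142 = 16 + 142 = 158)
X(√(x(-1) + o(-2, -9)))/(-12909 - 4067) = 158/(-12909 - 4067) = 158/(-16976) = 158*(-1/16976) = -79/8488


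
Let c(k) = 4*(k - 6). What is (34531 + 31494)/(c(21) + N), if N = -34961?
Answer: -66025/34901 ≈ -1.8918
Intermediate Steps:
c(k) = -24 + 4*k (c(k) = 4*(-6 + k) = -24 + 4*k)
(34531 + 31494)/(c(21) + N) = (34531 + 31494)/((-24 + 4*21) - 34961) = 66025/((-24 + 84) - 34961) = 66025/(60 - 34961) = 66025/(-34901) = 66025*(-1/34901) = -66025/34901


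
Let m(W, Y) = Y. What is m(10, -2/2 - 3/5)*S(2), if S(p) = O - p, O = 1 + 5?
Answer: -32/5 ≈ -6.4000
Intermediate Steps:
O = 6
S(p) = 6 - p
m(10, -2/2 - 3/5)*S(2) = (-2/2 - 3/5)*(6 - 1*2) = (-2*½ - 3*⅕)*(6 - 2) = (-1 - ⅗)*4 = -8/5*4 = -32/5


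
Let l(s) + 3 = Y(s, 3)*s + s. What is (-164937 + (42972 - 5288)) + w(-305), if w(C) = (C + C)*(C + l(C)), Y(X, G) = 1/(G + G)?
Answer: 833056/3 ≈ 2.7769e+5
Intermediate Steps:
Y(X, G) = 1/(2*G)
l(s) = -3 + 7*s/6 (l(s) = -3 + (((1/2)/3)*s + s) = -3 + (((1/2)*(1/3))*s + s) = -3 + (s/6 + s) = -3 + 7*s/6)
w(C) = 2*C*(-3 + 13*C/6) (w(C) = (C + C)*(C + (-3 + 7*C/6)) = (2*C)*(-3 + 13*C/6) = 2*C*(-3 + 13*C/6))
(-164937 + (42972 - 5288)) + w(-305) = (-164937 + (42972 - 5288)) + (1/3)*(-305)*(-18 + 13*(-305)) = (-164937 + 37684) + (1/3)*(-305)*(-18 - 3965) = -127253 + (1/3)*(-305)*(-3983) = -127253 + 1214815/3 = 833056/3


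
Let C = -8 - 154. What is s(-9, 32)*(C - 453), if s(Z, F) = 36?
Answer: -22140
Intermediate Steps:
C = -162
s(-9, 32)*(C - 453) = 36*(-162 - 453) = 36*(-615) = -22140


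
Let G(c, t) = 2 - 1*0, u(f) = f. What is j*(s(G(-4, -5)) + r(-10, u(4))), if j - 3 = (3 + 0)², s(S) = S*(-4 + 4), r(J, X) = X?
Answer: 48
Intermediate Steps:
G(c, t) = 2 (G(c, t) = 2 + 0 = 2)
s(S) = 0 (s(S) = S*0 = 0)
j = 12 (j = 3 + (3 + 0)² = 3 + 3² = 3 + 9 = 12)
j*(s(G(-4, -5)) + r(-10, u(4))) = 12*(0 + 4) = 12*4 = 48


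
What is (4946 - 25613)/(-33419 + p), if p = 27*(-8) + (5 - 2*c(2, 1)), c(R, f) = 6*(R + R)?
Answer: 6889/11226 ≈ 0.61366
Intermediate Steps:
c(R, f) = 12*R (c(R, f) = 6*(2*R) = 12*R)
p = -259 (p = 27*(-8) + (5 - 24*2) = -216 + (5 - 2*24) = -216 + (5 - 48) = -216 - 43 = -259)
(4946 - 25613)/(-33419 + p) = (4946 - 25613)/(-33419 - 259) = -20667/(-33678) = -20667*(-1/33678) = 6889/11226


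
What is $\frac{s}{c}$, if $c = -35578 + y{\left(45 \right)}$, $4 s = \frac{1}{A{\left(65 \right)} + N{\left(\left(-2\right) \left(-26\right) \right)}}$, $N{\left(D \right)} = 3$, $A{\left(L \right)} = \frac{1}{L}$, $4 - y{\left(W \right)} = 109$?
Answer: $- \frac{65}{27975472} \approx -2.3235 \cdot 10^{-6}$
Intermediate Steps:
$y{\left(W \right)} = -105$ ($y{\left(W \right)} = 4 - 109 = -105$)
$s = \frac{65}{784}$ ($s = \frac{1}{4 \left(\frac{1}{65} + 3\right)} = \frac{1}{4 \cdot \frac{196}{65}} = \frac{1}{4} \cdot \frac{65}{196} = \frac{65}{784} \approx 0.082908$)
$c = -35683$ ($c = -35578 - 105 = -35683$)
$\frac{s}{c} = \frac{65}{784 \left(-35683\right)} = \frac{65}{784} \left(- \frac{1}{35683}\right) = - \frac{65}{27975472}$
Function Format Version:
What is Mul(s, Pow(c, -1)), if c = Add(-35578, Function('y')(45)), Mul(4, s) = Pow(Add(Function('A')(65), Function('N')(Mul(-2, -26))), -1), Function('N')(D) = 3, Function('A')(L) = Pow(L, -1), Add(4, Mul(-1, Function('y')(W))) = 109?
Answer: Rational(-65, 27975472) ≈ -2.3235e-6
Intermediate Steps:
Function('y')(W) = -105 (Function('y')(W) = Add(4, Mul(-1, 109)) = Add(4, -109) = -105)
s = Rational(65, 784) (s = Mul(Rational(1, 4), Pow(Add(Pow(65, -1), 3), -1)) = Mul(Rational(1, 4), Pow(Add(Rational(1, 65), 3), -1)) = Mul(Rational(1, 4), Pow(Rational(196, 65), -1)) = Mul(Rational(1, 4), Rational(65, 196)) = Rational(65, 784) ≈ 0.082908)
c = -35683 (c = Add(-35578, -105) = -35683)
Mul(s, Pow(c, -1)) = Mul(Rational(65, 784), Pow(-35683, -1)) = Mul(Rational(65, 784), Rational(-1, 35683)) = Rational(-65, 27975472)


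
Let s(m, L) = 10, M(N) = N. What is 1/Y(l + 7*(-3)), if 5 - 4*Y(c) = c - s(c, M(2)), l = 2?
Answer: 2/17 ≈ 0.11765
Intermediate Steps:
Y(c) = 15/4 - c/4 (Y(c) = 5/4 - (c - 1*10)/4 = 5/4 - (c - 10)/4 = 5/4 - (-10 + c)/4 = 5/4 + (5/2 - c/4) = 15/4 - c/4)
1/Y(l + 7*(-3)) = 1/(15/4 - (2 + 7*(-3))/4) = 1/(15/4 - (2 - 21)/4) = 1/(15/4 - 1/4*(-19)) = 1/(15/4 + 19/4) = 1/(17/2) = 2/17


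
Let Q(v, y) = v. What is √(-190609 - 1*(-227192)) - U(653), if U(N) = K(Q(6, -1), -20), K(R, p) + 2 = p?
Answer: 22 + √36583 ≈ 213.27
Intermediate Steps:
K(R, p) = -2 + p
U(N) = -22 (U(N) = -2 - 20 = -22)
√(-190609 - 1*(-227192)) - U(653) = √(-190609 - 1*(-227192)) - 1*(-22) = √(-190609 + 227192) + 22 = √36583 + 22 = 22 + √36583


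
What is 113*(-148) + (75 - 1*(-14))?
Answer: -16635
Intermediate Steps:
113*(-148) + (75 - 1*(-14)) = -16724 + (75 + 14) = -16724 + 89 = -16635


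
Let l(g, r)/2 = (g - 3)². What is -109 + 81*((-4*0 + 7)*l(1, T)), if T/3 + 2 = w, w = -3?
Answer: 4427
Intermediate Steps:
T = -15 (T = -6 + 3*(-3) = -6 - 9 = -15)
l(g, r) = 2*(-3 + g)² (l(g, r) = 2*(g - 3)² = 2*(-3 + g)²)
-109 + 81*((-4*0 + 7)*l(1, T)) = -109 + 81*((-4*0 + 7)*(2*(-3 + 1)²)) = -109 + 81*((0 + 7)*(2*(-2)²)) = -109 + 81*(7*(2*4)) = -109 + 81*(7*8) = -109 + 81*56 = -109 + 4536 = 4427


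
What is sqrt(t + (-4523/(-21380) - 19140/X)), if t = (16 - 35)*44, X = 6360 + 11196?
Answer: I*sqrt(1691691599223185)/1421770 ≈ 28.929*I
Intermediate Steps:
X = 17556
t = -836 (t = -19*44 = -836)
sqrt(t + (-4523/(-21380) - 19140/X)) = sqrt(-836 + (-4523/(-21380) - 19140/17556)) = sqrt(-836 + (-4523*(-1/21380) - 19140*1/17556)) = sqrt(-836 + (4523/21380 - 145/133)) = sqrt(-836 - 2498541/2843540) = sqrt(-2379697981/2843540) = I*sqrt(1691691599223185)/1421770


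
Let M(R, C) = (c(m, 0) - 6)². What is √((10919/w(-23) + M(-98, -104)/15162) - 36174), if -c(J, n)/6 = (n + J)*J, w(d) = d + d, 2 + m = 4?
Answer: I*√1362872573762/6118 ≈ 190.82*I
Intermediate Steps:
m = 2 (m = -2 + 4 = 2)
w(d) = 2*d
c(J, n) = -6*J*(J + n) (c(J, n) = -6*(n + J)*J = -6*(J + n)*J = -6*J*(J + n))
M(R, C) = 900 (M(R, C) = (-6*2*(2 + 0) - 6)² = (-6*2*2 - 6)² = (-24 - 6)² = (-30)² = 900)
√((10919/w(-23) + M(-98, -104)/15162) - 36174) = √((10919/((2*(-23))) + 900/15162) - 36174) = √((10919/(-46) + 900*(1/15162)) - 36174) = √((10919*(-1/46) + 150/2527) - 36174) = √((-10919/46 + 150/2527) - 36174) = √(-27585413/116242 - 36174) = √(-4232523521/116242) = I*√1362872573762/6118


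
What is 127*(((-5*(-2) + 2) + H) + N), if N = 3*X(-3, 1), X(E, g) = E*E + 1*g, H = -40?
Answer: 254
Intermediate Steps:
X(E, g) = g + E² (X(E, g) = E² + g = g + E²)
N = 30 (N = 3*(1 + (-3)²) = 3*(1 + 9) = 3*10 = 30)
127*(((-5*(-2) + 2) + H) + N) = 127*(((-5*(-2) + 2) - 40) + 30) = 127*(((10 + 2) - 40) + 30) = 127*((12 - 40) + 30) = 127*(-28 + 30) = 127*2 = 254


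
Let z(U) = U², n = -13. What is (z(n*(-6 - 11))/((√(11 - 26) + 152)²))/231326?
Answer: 48841/(231326*(152 + I*√15)²) ≈ 9.1207e-6 - 4.6509e-7*I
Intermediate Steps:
(z(n*(-6 - 11))/((√(11 - 26) + 152)²))/231326 = ((-13*(-6 - 11))²/((√(11 - 26) + 152)²))/231326 = ((-13*(-17))²/((√(-15) + 152)²))*(1/231326) = (221²/((I*√15 + 152)²))*(1/231326) = (48841/((152 + I*√15)²))*(1/231326) = (48841/(152 + I*√15)²)*(1/231326) = 48841/(231326*(152 + I*√15)²)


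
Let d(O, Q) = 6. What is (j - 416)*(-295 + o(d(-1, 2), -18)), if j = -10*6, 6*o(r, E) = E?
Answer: 141848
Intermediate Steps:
o(r, E) = E/6
j = -60
(j - 416)*(-295 + o(d(-1, 2), -18)) = (-60 - 416)*(-295 + (⅙)*(-18)) = -476*(-295 - 3) = -476*(-298) = 141848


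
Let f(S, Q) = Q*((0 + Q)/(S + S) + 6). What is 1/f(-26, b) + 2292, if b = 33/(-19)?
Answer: 450847424/196713 ≈ 2291.9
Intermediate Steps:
b = -33/19 (b = 33*(-1/19) = -33/19 ≈ -1.7368)
f(S, Q) = Q*(6 + Q/(2*S)) (f(S, Q) = Q*(Q/((2*S)) + 6) = Q*(Q*(1/(2*S)) + 6) = Q*(Q/(2*S) + 6) = Q*(6 + Q/(2*S)))
1/f(-26, b) + 2292 = 1/((½)*(-33/19)*(-33/19 + 12*(-26))/(-26)) + 2292 = 1/((½)*(-33/19)*(-1/26)*(-33/19 - 312)) + 2292 = 1/((½)*(-33/19)*(-1/26)*(-5961/19)) + 2292 = 1/(-196713/18772) + 2292 = -18772/196713 + 2292 = 450847424/196713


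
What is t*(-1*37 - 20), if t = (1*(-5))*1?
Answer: 285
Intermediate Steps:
t = -5 (t = -5*1 = -5)
t*(-1*37 - 20) = -5*(-1*37 - 20) = -5*(-37 - 20) = -5*(-57) = 285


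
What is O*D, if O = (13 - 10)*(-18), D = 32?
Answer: -1728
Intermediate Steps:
O = -54 (O = 3*(-18) = -54)
O*D = -54*32 = -1728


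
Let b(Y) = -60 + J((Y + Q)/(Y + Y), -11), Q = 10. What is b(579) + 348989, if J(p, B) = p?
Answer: 404060371/1158 ≈ 3.4893e+5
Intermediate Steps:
b(Y) = -60 + (10 + Y)/(2*Y) (b(Y) = -60 + (Y + 10)/(Y + Y) = -60 + (10 + Y)/((2*Y)) = -60 + (10 + Y)*(1/(2*Y)) = -60 + (10 + Y)/(2*Y))
b(579) + 348989 = (-119/2 + 5/579) + 348989 = -68891/1158 + 348989 = 404060371/1158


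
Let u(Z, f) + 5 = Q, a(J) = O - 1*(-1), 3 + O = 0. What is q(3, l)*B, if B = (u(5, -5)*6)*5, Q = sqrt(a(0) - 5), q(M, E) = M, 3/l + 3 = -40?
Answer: -450 + 90*I*sqrt(7) ≈ -450.0 + 238.12*I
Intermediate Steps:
l = -3/43 (l = 3/(-3 - 40) = 3/(-43) = 3*(-1/43) = -3/43 ≈ -0.069767)
O = -3 (O = -3 + 0 = -3)
a(J) = -2 (a(J) = -3 - 1*(-1) = -3 + 1 = -2)
Q = I*sqrt(7) (Q = sqrt(-2 - 5) = sqrt(-7) = I*sqrt(7) ≈ 2.6458*I)
u(Z, f) = -5 + I*sqrt(7)
B = -150 + 30*I*sqrt(7) (B = ((-5 + I*sqrt(7))*6)*5 = (-30 + 6*I*sqrt(7))*5 = -150 + 30*I*sqrt(7) ≈ -150.0 + 79.373*I)
q(3, l)*B = 3*(-150 + 30*I*sqrt(7)) = -450 + 90*I*sqrt(7)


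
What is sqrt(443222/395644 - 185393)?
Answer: 3*I*sqrt(806115691630730)/197822 ≈ 430.57*I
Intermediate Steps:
sqrt(443222/395644 - 185393) = sqrt(443222*(1/395644) - 185393) = sqrt(221611/197822 - 185393) = sqrt(-36674592435/197822) = 3*I*sqrt(806115691630730)/197822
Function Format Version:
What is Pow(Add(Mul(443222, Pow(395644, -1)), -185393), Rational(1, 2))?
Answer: Mul(Rational(3, 197822), I, Pow(806115691630730, Rational(1, 2))) ≈ Mul(430.57, I)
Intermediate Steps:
Pow(Add(Mul(443222, Pow(395644, -1)), -185393), Rational(1, 2)) = Pow(Add(Mul(443222, Rational(1, 395644)), -185393), Rational(1, 2)) = Pow(Add(Rational(221611, 197822), -185393), Rational(1, 2)) = Pow(Rational(-36674592435, 197822), Rational(1, 2)) = Mul(Rational(3, 197822), I, Pow(806115691630730, Rational(1, 2)))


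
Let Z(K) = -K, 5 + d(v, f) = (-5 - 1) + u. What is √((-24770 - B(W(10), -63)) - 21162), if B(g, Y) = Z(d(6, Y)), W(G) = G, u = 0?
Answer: I*√45943 ≈ 214.34*I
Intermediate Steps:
d(v, f) = -11 (d(v, f) = -5 + ((-5 - 1) + 0) = -5 + (-6 + 0) = -5 - 6 = -11)
B(g, Y) = 11 (B(g, Y) = -1*(-11) = 11)
√((-24770 - B(W(10), -63)) - 21162) = √((-24770 - 1*11) - 21162) = √((-24770 - 11) - 21162) = √(-24781 - 21162) = √(-45943) = I*√45943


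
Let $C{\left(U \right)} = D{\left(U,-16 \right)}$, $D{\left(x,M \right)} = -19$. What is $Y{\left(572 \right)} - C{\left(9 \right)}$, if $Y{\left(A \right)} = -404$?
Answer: $-385$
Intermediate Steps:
$C{\left(U \right)} = -19$
$Y{\left(572 \right)} - C{\left(9 \right)} = -404 - -19 = -404 + 19 = -385$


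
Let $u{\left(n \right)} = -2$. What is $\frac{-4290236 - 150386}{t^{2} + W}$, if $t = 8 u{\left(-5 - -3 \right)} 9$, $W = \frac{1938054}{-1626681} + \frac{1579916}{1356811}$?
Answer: $- \frac{1633481821537908167}{7627723092741863} \approx -214.15$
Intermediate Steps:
$W = - \frac{19851215666}{735699558097}$ ($W = 1938054 \left(- \frac{1}{1626681}\right) + 1579916 \cdot \frac{1}{1356811} = - \frac{646018}{542227} + \frac{1579916}{1356811} = - \frac{19851215666}{735699558097} \approx -0.026983$)
$t = -144$ ($t = 8 \left(-2\right) 9 = \left(-16\right) 9 = -144$)
$\frac{-4290236 - 150386}{t^{2} + W} = \frac{-4290236 - 150386}{\left(-144\right)^{2} - \frac{19851215666}{735699558097}} = - \frac{4440622}{20736 - \frac{19851215666}{735699558097}} = - \frac{4440622}{\frac{15255446185483726}{735699558097}} = \left(-4440622\right) \frac{735699558097}{15255446185483726} = - \frac{1633481821537908167}{7627723092741863}$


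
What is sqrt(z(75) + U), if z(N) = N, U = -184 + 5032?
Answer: 3*sqrt(547) ≈ 70.164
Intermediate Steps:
U = 4848
sqrt(z(75) + U) = sqrt(75 + 4848) = sqrt(4923) = 3*sqrt(547)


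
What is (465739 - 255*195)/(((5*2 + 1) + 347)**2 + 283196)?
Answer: 208007/205680 ≈ 1.0113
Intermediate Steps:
(465739 - 255*195)/(((5*2 + 1) + 347)**2 + 283196) = (465739 - 49725)/(((10 + 1) + 347)**2 + 283196) = 416014/((11 + 347)**2 + 283196) = 416014/(358**2 + 283196) = 416014/(128164 + 283196) = 416014/411360 = 416014*(1/411360) = 208007/205680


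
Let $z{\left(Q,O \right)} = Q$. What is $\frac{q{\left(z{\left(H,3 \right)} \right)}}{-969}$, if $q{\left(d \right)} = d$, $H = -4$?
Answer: $\frac{4}{969} \approx 0.004128$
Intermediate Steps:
$\frac{q{\left(z{\left(H,3 \right)} \right)}}{-969} = - \frac{4}{-969} = \left(-4\right) \left(- \frac{1}{969}\right) = \frac{4}{969}$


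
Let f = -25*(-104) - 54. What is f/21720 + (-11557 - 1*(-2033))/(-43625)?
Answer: 31793053/94753500 ≈ 0.33553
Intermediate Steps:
f = 2546 (f = 2600 - 54 = 2546)
f/21720 + (-11557 - 1*(-2033))/(-43625) = 2546/21720 + (-11557 - 1*(-2033))/(-43625) = 2546*(1/21720) + (-11557 + 2033)*(-1/43625) = 1273/10860 - 9524*(-1/43625) = 1273/10860 + 9524/43625 = 31793053/94753500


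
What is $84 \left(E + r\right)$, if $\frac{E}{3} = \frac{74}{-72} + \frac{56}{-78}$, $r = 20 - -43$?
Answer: $\frac{63077}{13} \approx 4852.1$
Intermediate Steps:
$r = 63$ ($r = 20 + 43 = 63$)
$E = - \frac{817}{156}$ ($E = 3 \left(\frac{74}{-72} + \frac{56}{-78}\right) = 3 \left(74 \left(- \frac{1}{72}\right) + 56 \left(- \frac{1}{78}\right)\right) = 3 \left(- \frac{37}{36} - \frac{28}{39}\right) = 3 \left(- \frac{817}{468}\right) = - \frac{817}{156} \approx -5.2372$)
$84 \left(E + r\right) = 84 \left(- \frac{817}{156} + 63\right) = 84 \cdot \frac{9011}{156} = \frac{63077}{13}$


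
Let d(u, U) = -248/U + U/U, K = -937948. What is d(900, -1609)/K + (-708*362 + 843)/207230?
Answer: -192759704105253/156371440570180 ≈ -1.2327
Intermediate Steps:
d(u, U) = 1 - 248/U (d(u, U) = -248/U + 1 = 1 - 248/U)
d(900, -1609)/K + (-708*362 + 843)/207230 = ((-248 - 1609)/(-1609))/(-937948) + (-708*362 + 843)/207230 = -1/1609*(-1857)*(-1/937948) + (-256296 + 843)*(1/207230) = (1857/1609)*(-1/937948) - 255453*1/207230 = -1857/1509158332 - 255453/207230 = -192759704105253/156371440570180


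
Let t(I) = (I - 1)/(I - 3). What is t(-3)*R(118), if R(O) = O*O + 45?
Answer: 27938/3 ≈ 9312.7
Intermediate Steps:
R(O) = 45 + O² (R(O) = O² + 45 = 45 + O²)
t(I) = (-1 + I)/(-3 + I)
t(-3)*R(118) = ((-1 - 3)/(-3 - 3))*(45 + 118²) = (-4/(-6))*(45 + 13924) = -⅙*(-4)*13969 = (⅔)*13969 = 27938/3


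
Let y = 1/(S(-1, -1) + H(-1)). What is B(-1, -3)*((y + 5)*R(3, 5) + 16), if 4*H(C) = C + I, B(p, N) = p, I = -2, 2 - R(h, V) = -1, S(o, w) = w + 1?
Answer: -27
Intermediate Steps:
S(o, w) = 1 + w
R(h, V) = 3 (R(h, V) = 2 - 1*(-1) = 2 + 1 = 3)
H(C) = -½ + C/4 (H(C) = (C - 2)/4 = (-2 + C)/4 = -½ + C/4)
y = -4/3 (y = 1/((1 - 1) + (-½ + (¼)*(-1))) = 1/(0 + (-½ - ¼)) = 1/(0 - ¾) = 1/(-¾) = -4/3 ≈ -1.3333)
B(-1, -3)*((y + 5)*R(3, 5) + 16) = -((-4/3 + 5)*3 + 16) = -((11/3)*3 + 16) = -(11 + 16) = -1*27 = -27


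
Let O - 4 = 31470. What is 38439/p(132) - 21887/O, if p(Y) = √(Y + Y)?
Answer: -21887/31474 + 12813*√66/44 ≈ 2365.1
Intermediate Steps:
p(Y) = √2*√Y (p(Y) = √(2*Y) = √2*√Y)
O = 31474 (O = 4 + 31470 = 31474)
38439/p(132) - 21887/O = 38439/((√2*√132)) - 21887/31474 = 38439/((√2*(2*√33))) - 21887*1/31474 = 38439/((2*√66)) - 21887/31474 = 38439*(√66/132) - 21887/31474 = 12813*√66/44 - 21887/31474 = -21887/31474 + 12813*√66/44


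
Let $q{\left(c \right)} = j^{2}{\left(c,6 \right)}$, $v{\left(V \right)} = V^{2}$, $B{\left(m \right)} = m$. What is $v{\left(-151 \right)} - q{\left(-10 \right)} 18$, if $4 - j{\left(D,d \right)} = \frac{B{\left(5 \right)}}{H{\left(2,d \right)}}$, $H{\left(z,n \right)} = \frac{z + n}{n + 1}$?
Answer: $\frac{729551}{32} \approx 22798.0$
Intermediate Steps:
$H{\left(z,n \right)} = \frac{n + z}{1 + n}$
$j{\left(D,d \right)} = 4 - \frac{5 \left(1 + d\right)}{2 + d}$ ($j{\left(D,d \right)} = 4 - \frac{5}{\frac{1}{1 + d} \left(d + 2\right)} = 4 - \frac{5}{\frac{1}{1 + d} \left(2 + d\right)} = 4 - 5 \frac{1 + d}{2 + d} = 4 - \frac{5 \left(1 + d\right)}{2 + d}$)
$q{\left(c \right)} = \frac{9}{64}$ ($q{\left(c \right)} = \left(\frac{3 - 6}{2 + 6}\right)^{2} = \left(\frac{3 - 6}{8}\right)^{2} = \left(\frac{1}{8} \left(-3\right)\right)^{2} = \left(- \frac{3}{8}\right)^{2} = \frac{9}{64}$)
$v{\left(-151 \right)} - q{\left(-10 \right)} 18 = \left(-151\right)^{2} - \frac{9}{64} \cdot 18 = 22801 - \frac{81}{32} = \frac{729551}{32}$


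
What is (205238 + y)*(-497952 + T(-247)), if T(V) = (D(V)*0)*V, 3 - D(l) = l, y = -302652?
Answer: 48507496128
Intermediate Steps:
D(l) = 3 - l
T(V) = 0 (T(V) = ((3 - V)*0)*V = 0*V = 0)
(205238 + y)*(-497952 + T(-247)) = (205238 - 302652)*(-497952 + 0) = -97414*(-497952) = 48507496128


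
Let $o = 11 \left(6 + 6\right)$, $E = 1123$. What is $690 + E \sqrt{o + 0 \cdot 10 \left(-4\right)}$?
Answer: $690 + 2246 \sqrt{33} \approx 13592.0$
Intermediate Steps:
$o = 132$ ($o = 11 \cdot 12 = 132$)
$690 + E \sqrt{o + 0 \cdot 10 \left(-4\right)} = 690 + 1123 \sqrt{132 + 0 \cdot 10 \left(-4\right)} = 690 + 1123 \sqrt{132 + 0 \left(-4\right)} = 690 + 1123 \sqrt{132 + 0} = 690 + 1123 \sqrt{132} = 690 + 1123 \cdot 2 \sqrt{33} = 690 + 2246 \sqrt{33}$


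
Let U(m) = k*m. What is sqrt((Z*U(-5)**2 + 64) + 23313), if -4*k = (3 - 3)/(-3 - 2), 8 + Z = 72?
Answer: sqrt(23377) ≈ 152.90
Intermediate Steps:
Z = 64 (Z = -8 + 72 = 64)
k = 0 (k = -(3 - 3)/(4*(-3 - 2)) = -0/(-5) = -0*(-1)/5 = -1/4*0 = 0)
U(m) = 0 (U(m) = 0*m = 0)
sqrt((Z*U(-5)**2 + 64) + 23313) = sqrt((64*0**2 + 64) + 23313) = sqrt((64*0 + 64) + 23313) = sqrt((0 + 64) + 23313) = sqrt(64 + 23313) = sqrt(23377)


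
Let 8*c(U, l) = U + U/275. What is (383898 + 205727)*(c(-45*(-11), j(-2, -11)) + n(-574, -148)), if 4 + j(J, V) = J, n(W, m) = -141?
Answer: -93042825/2 ≈ -4.6521e+7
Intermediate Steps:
j(J, V) = -4 + J
c(U, l) = 69*U/550 (c(U, l) = (U + U/275)/8 = (276*U/275)/8 = 69*U/550)
(383898 + 205727)*(c(-45*(-11), j(-2, -11)) + n(-574, -148)) = (383898 + 205727)*(69*(-45*(-11))/550 - 141) = 589625*((69/550)*495 - 141) = 589625*(621/10 - 141) = 589625*(-789/10) = -93042825/2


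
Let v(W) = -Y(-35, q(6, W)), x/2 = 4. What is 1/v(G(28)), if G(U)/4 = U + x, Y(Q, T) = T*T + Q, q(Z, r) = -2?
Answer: 1/31 ≈ 0.032258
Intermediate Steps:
x = 8 (x = 2*4 = 8)
Y(Q, T) = Q + T² (Y(Q, T) = T² + Q = Q + T²)
G(U) = 32 + 4*U (G(U) = 4*(U + 8) = 4*(8 + U) = 32 + 4*U)
v(W) = 31 (v(W) = -(-35 + (-2)²) = -(-35 + 4) = -1*(-31) = 31)
1/v(G(28)) = 1/31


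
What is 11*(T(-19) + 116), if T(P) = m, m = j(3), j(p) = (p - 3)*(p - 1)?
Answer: 1276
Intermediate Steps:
j(p) = (-1 + p)*(-3 + p) (j(p) = (-3 + p)*(-1 + p) = (-1 + p)*(-3 + p))
m = 0 (m = 3 + 3**2 - 4*3 = 3 + 9 - 12 = 0)
T(P) = 0
11*(T(-19) + 116) = 11*(0 + 116) = 11*116 = 1276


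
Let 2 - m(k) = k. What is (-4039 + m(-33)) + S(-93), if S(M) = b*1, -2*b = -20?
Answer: -3994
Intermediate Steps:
b = 10 (b = -1/2*(-20) = 10)
m(k) = 2 - k
S(M) = 10 (S(M) = 10*1 = 10)
(-4039 + m(-33)) + S(-93) = (-4039 + (2 - 1*(-33))) + 10 = (-4039 + (2 + 33)) + 10 = (-4039 + 35) + 10 = -4004 + 10 = -3994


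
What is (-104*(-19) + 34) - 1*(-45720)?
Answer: 47730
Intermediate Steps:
(-104*(-19) + 34) - 1*(-45720) = (1976 + 34) + 45720 = 2010 + 45720 = 47730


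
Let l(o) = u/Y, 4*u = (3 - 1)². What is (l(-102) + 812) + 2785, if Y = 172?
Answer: 618685/172 ≈ 3597.0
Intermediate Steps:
u = 1 (u = (3 - 1)²/4 = (¼)*2² = (¼)*4 = 1)
l(o) = 1/172
(l(-102) + 812) + 2785 = (1/172 + 812) + 2785 = 139665/172 + 2785 = 618685/172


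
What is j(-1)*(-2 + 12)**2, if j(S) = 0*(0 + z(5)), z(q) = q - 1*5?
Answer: 0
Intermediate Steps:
z(q) = -5 + q (z(q) = q - 5 = -5 + q)
j(S) = 0 (j(S) = 0*(0 + (-5 + 5)) = 0*(0 + 0) = 0*0 = 0)
j(-1)*(-2 + 12)**2 = 0*(-2 + 12)**2 = 0*10**2 = 0*100 = 0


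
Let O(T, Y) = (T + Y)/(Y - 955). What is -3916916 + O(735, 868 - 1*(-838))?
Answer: -2941601475/751 ≈ -3.9169e+6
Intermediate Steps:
O(T, Y) = (T + Y)/(-955 + Y)
-3916916 + O(735, 868 - 1*(-838)) = -3916916 + (735 + (868 - 1*(-838)))/(-955 + (868 - 1*(-838))) = -3916916 + (735 + (868 + 838))/(-955 + (868 + 838)) = -3916916 + (735 + 1706)/(-955 + 1706) = -3916916 + 2441/751 = -2941601475/751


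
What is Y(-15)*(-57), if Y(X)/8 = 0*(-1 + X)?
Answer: 0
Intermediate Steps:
Y(X) = 0 (Y(X) = 8*(0*(-1 + X)) = 8*0 = 0)
Y(-15)*(-57) = 0*(-57) = 0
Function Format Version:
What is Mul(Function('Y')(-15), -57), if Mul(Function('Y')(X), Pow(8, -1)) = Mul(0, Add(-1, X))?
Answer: 0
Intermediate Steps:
Function('Y')(X) = 0 (Function('Y')(X) = Mul(8, Mul(0, Add(-1, X))) = Mul(8, 0) = 0)
Mul(Function('Y')(-15), -57) = Mul(0, -57) = 0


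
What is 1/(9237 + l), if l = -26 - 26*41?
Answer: 1/8145 ≈ 0.00012277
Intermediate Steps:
l = -1092 (l = -26 - 1066 = -1092)
1/(9237 + l) = 1/(9237 - 1092) = 1/8145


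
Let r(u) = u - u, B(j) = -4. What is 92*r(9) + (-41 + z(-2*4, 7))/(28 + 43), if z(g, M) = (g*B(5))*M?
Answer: 183/71 ≈ 2.5775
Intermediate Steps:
r(u) = 0
z(g, M) = -4*M*g (z(g, M) = (g*(-4))*M = (-4*g)*M = -4*M*g)
92*r(9) + (-41 + z(-2*4, 7))/(28 + 43) = 92*0 + (-41 - 4*7*(-2*4))/(28 + 43) = 0 + (-41 - 4*7*(-8))/71 = 0 + (-41 + 224)*(1/71) = 0 + 183*(1/71) = 0 + 183/71 = 183/71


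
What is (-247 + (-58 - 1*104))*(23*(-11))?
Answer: 103477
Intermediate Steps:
(-247 + (-58 - 1*104))*(23*(-11)) = (-247 + (-58 - 104))*(-253) = (-247 - 162)*(-253) = -409*(-253) = 103477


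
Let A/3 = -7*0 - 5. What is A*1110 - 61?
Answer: -16711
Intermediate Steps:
A = -15 (A = 3*(-7*0 - 5) = 3*(0 - 5) = 3*(-5) = -15)
A*1110 - 61 = -15*1110 - 61 = -16650 - 61 = -16711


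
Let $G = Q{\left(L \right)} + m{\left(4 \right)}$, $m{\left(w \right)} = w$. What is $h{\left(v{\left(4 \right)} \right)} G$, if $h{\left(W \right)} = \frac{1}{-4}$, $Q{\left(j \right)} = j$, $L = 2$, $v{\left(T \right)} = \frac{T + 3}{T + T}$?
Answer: $- \frac{3}{2} \approx -1.5$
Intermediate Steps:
$v{\left(T \right)} = \frac{3 + T}{2 T}$
$h{\left(W \right)} = - \frac{1}{4}$
$G = 6$ ($G = 2 + 4 = 6$)
$h{\left(v{\left(4 \right)} \right)} G = \left(- \frac{1}{4}\right) 6 = - \frac{3}{2}$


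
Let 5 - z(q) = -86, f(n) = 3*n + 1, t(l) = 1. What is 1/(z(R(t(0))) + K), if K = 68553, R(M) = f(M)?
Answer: 1/68644 ≈ 1.4568e-5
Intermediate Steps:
f(n) = 1 + 3*n
R(M) = 1 + 3*M
z(q) = 91 (z(q) = 5 - 1*(-86) = 5 + 86 = 91)
1/(z(R(t(0))) + K) = 1/(91 + 68553) = 1/68644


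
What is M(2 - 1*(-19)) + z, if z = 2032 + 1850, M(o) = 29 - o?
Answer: 3890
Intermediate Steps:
z = 3882
M(2 - 1*(-19)) + z = (29 - (2 - 1*(-19))) + 3882 = (29 - (2 + 19)) + 3882 = (29 - 1*21) + 3882 = (29 - 21) + 3882 = 8 + 3882 = 3890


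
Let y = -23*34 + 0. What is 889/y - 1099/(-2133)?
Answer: -1036819/1668006 ≈ -0.62159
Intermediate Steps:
y = -782 (y = -782 + 0 = -782)
889/y - 1099/(-2133) = 889/(-782) - 1099/(-2133) = 889*(-1/782) - 1099*(-1/2133) = -889/782 + 1099/2133 = -1036819/1668006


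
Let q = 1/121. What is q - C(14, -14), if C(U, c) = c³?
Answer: 332025/121 ≈ 2744.0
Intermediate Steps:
q = 1/121 ≈ 0.0082645
q - C(14, -14) = 1/121 - 1*(-14)³ = 1/121 - 1*(-2744) = 1/121 + 2744 = 332025/121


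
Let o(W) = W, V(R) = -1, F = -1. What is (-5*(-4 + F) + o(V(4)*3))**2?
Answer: 484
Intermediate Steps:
(-5*(-4 + F) + o(V(4)*3))**2 = (-5*(-4 - 1) - 1*3)**2 = (-5*(-5) - 3)**2 = (25 - 3)**2 = 22**2 = 484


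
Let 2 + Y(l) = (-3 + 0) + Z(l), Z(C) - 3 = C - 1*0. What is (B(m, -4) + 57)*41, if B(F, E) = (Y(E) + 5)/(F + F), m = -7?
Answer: 32759/14 ≈ 2339.9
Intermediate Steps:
Z(C) = 3 + C (Z(C) = 3 + (C - 1*0) = 3 + (C + 0) = 3 + C)
Y(l) = -2 + l (Y(l) = -2 + ((-3 + 0) + (3 + l)) = -2 + (-3 + (3 + l)) = -2 + l)
B(F, E) = (3 + E)/(2*F) (B(F, E) = ((-2 + E) + 5)/(F + F) = (3 + E)/((2*F)) = (3 + E)*(1/(2*F)) = (3 + E)/(2*F))
(B(m, -4) + 57)*41 = ((½)*(3 - 4)/(-7) + 57)*41 = ((½)*(-⅐)*(-1) + 57)*41 = (1/14 + 57)*41 = (799/14)*41 = 32759/14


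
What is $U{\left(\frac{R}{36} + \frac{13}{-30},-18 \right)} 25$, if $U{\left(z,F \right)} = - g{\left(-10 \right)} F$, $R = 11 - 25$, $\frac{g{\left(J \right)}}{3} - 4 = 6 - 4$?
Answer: $8100$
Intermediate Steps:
$g{\left(J \right)} = 18$ ($g{\left(J \right)} = 12 + 3 \left(6 - 4\right) = 12 + 3 \cdot 2 = 12 + 6 = 18$)
$R = -14$
$U{\left(z,F \right)} = - 18 F$ ($U{\left(z,F \right)} = \left(-1\right) 18 F = - 18 F$)
$U{\left(\frac{R}{36} + \frac{13}{-30},-18 \right)} 25 = \left(-18\right) \left(-18\right) 25 = 324 \cdot 25 = 8100$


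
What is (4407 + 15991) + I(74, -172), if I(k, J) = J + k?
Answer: 20300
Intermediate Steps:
(4407 + 15991) + I(74, -172) = (4407 + 15991) + (-172 + 74) = 20398 - 98 = 20300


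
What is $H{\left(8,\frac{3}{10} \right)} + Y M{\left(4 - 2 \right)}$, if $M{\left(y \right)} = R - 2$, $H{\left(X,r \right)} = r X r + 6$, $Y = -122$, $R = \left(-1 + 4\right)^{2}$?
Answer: $- \frac{21182}{25} \approx -847.28$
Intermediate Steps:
$R = 9$ ($R = 3^{2} = 9$)
$H{\left(X,r \right)} = 6 + X r^{2}$ ($H{\left(X,r \right)} = X r r + 6 = X r^{2} + 6 = 6 + X r^{2}$)
$M{\left(y \right)} = 7$ ($M{\left(y \right)} = 9 - 2 = 7$)
$H{\left(8,\frac{3}{10} \right)} + Y M{\left(4 - 2 \right)} = \left(6 + 8 \left(\frac{3}{10}\right)^{2}\right) - 854 = \left(6 + 8 \cdot \frac{9}{100}\right) - 854 = \left(6 + \frac{18}{25}\right) - 854 = \frac{168}{25} - 854 = - \frac{21182}{25}$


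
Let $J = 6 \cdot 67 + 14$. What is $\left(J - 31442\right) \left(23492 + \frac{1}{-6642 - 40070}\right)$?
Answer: $- \frac{17023319354439}{23356} \approx -7.2886 \cdot 10^{8}$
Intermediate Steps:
$J = 416$ ($J = 402 + 14 = 416$)
$\left(J - 31442\right) \left(23492 + \frac{1}{-6642 - 40070}\right) = \left(416 - 31442\right) \left(23492 + \frac{1}{-6642 - 40070}\right) = - 31026 \left(23492 + \frac{1}{-46712}\right) = - 31026 \left(23492 - \frac{1}{46712}\right) = \left(-31026\right) \frac{1097358303}{46712} = - \frac{17023319354439}{23356}$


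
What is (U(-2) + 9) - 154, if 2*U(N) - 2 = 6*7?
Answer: -123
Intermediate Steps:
U(N) = 22 (U(N) = 1 + (6*7)/2 = 1 + (½)*42 = 1 + 21 = 22)
(U(-2) + 9) - 154 = (22 + 9) - 154 = 31 - 154 = -123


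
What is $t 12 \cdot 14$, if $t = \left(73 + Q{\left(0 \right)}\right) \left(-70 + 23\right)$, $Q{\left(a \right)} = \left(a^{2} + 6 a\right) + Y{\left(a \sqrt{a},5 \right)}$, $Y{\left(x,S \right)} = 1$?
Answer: $-584304$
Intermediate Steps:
$Q{\left(a \right)} = 1 + a^{2} + 6 a$ ($Q{\left(a \right)} = \left(a^{2} + 6 a\right) + 1 = 1 + a^{2} + 6 a$)
$t = -3478$ ($t = \left(73 + \left(1 + 0^{2} + 6 \cdot 0\right)\right) \left(-70 + 23\right) = \left(73 + \left(1 + 0 + 0\right)\right) \left(-47\right) = \left(73 + 1\right) \left(-47\right) = 74 \left(-47\right) = -3478$)
$t 12 \cdot 14 = \left(-3478\right) 12 \cdot 14 = \left(-41736\right) 14 = -584304$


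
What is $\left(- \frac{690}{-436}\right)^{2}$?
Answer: $\frac{119025}{47524} \approx 2.5045$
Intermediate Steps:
$\left(- \frac{690}{-436}\right)^{2} = \left(\left(-690\right) \left(- \frac{1}{436}\right)\right)^{2} = \left(\frac{345}{218}\right)^{2} = \frac{119025}{47524}$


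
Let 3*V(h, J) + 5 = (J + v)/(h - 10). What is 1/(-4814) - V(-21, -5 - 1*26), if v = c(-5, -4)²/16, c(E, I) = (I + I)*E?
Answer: 1078243/447702 ≈ 2.4084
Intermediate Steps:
c(E, I) = 2*E*I (c(E, I) = (2*I)*E = 2*E*I)
v = 100 (v = (2*(-5)*(-4))²/16 = 40²*(1/16) = 1600*(1/16) = 100)
V(h, J) = -5/3 + (100 + J)/(3*(-10 + h)) (V(h, J) = -5/3 + ((J + 100)/(h - 10))/3 = -5/3 + ((100 + J)/(-10 + h))/3 = -5/3 + (100 + J)/(3*(-10 + h)))
1/(-4814) - V(-21, -5 - 1*26) = 1/(-4814) - (150 + (-5 - 1*26) - 5*(-21))/(3*(-10 - 21)) = -1/4814 - (150 + (-5 - 26) + 105)/(3*(-31)) = -1/4814 - (-1)*(150 - 31 + 105)/(3*31) = -1/4814 - (-1)*224/(3*31) = -1/4814 - 1*(-224/93) = -1/4814 + 224/93 = 1078243/447702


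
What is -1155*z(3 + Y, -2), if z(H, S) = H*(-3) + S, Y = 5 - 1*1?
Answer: 26565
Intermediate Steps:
Y = 4 (Y = 5 - 1 = 4)
z(H, S) = S - 3*H (z(H, S) = -3*H + S = S - 3*H)
-1155*z(3 + Y, -2) = -1155*(-2 - 3*(3 + 4)) = -1155*(-2 - 3*7) = -1155*(-2 - 21) = -1155*(-23) = 26565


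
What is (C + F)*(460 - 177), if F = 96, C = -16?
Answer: 22640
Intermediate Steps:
(C + F)*(460 - 177) = (-16 + 96)*(460 - 177) = 80*283 = 22640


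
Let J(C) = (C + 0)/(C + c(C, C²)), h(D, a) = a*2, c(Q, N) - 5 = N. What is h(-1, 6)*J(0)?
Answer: 0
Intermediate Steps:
c(Q, N) = 5 + N
h(D, a) = 2*a
J(C) = C/(5 + C + C²) (J(C) = (C + 0)/(C + (5 + C²)) = C/(5 + C + C²))
h(-1, 6)*J(0) = (2*6)*(0/(5 + 0 + 0²)) = 12*(0/(5 + 0 + 0)) = 12*(0/5) = 12*(0*(⅕)) = 12*0 = 0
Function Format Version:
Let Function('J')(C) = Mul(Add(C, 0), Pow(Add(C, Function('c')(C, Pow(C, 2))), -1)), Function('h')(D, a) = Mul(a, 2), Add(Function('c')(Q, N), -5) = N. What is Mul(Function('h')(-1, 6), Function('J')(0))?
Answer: 0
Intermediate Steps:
Function('c')(Q, N) = Add(5, N)
Function('h')(D, a) = Mul(2, a)
Function('J')(C) = Mul(C, Pow(Add(5, C, Pow(C, 2)), -1)) (Function('J')(C) = Mul(Add(C, 0), Pow(Add(C, Add(5, Pow(C, 2))), -1)) = Mul(C, Pow(Add(5, C, Pow(C, 2)), -1)))
Mul(Function('h')(-1, 6), Function('J')(0)) = Mul(Mul(2, 6), Mul(0, Pow(Add(5, 0, Pow(0, 2)), -1))) = Mul(12, Mul(0, Pow(Add(5, 0, 0), -1))) = Mul(12, Mul(0, Pow(5, -1))) = Mul(12, Mul(0, Rational(1, 5))) = Mul(12, 0) = 0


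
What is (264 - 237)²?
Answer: 729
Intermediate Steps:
(264 - 237)² = 27² = 729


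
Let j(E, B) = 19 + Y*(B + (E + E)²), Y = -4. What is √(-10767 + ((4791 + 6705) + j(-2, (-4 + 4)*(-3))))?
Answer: 6*√19 ≈ 26.153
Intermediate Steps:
j(E, B) = 19 - 16*E² - 4*B (j(E, B) = 19 - 4*(B + (E + E)²) = 19 - 4*(B + (2*E)²) = 19 - 4*(B + 4*E²) = 19 + (-16*E² - 4*B) = 19 - 16*E² - 4*B)
√(-10767 + ((4791 + 6705) + j(-2, (-4 + 4)*(-3)))) = √(-10767 + ((4791 + 6705) + (19 - 16*(-2)² - 4*(-4 + 4)*(-3)))) = √(-10767 + (11496 + (19 - 16*4 - 0*(-3)))) = √(-10767 + (11496 + (19 - 64 - 4*0))) = √(-10767 + (11496 + (19 - 64 + 0))) = √(-10767 + (11496 - 45)) = √(-10767 + 11451) = √684 = 6*√19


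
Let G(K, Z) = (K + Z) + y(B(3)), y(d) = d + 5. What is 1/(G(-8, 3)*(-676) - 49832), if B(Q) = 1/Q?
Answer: -3/150172 ≈ -1.9977e-5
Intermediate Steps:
B(Q) = 1/Q
y(d) = 5 + d
G(K, Z) = 16/3 + K + Z (G(K, Z) = (K + Z) + (5 + 1/3) = (K + Z) + 16/3 = 16/3 + K + Z)
1/(G(-8, 3)*(-676) - 49832) = 1/((16/3 - 8 + 3)*(-676) - 49832) = 1/((1/3)*(-676) - 49832) = 1/(-676/3 - 49832) = 1/(-150172/3) = -3/150172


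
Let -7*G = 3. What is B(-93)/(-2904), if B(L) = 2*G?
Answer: 1/3388 ≈ 0.00029516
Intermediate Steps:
G = -3/7 (G = -⅐*3 = -3/7 ≈ -0.42857)
B(L) = -6/7 (B(L) = 2*(-3/7) = -6/7)
B(-93)/(-2904) = -6/7/(-2904) = -6/7*(-1/2904) = 1/3388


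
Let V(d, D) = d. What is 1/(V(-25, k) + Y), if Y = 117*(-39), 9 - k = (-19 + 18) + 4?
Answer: -1/4588 ≈ -0.00021796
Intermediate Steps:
k = 6 (k = 9 - ((-19 + 18) + 4) = 9 - (-1 + 4) = 9 - 1*3 = 9 - 3 = 6)
Y = -4563
1/(V(-25, k) + Y) = 1/(-25 - 4563) = 1/(-4588) = -1/4588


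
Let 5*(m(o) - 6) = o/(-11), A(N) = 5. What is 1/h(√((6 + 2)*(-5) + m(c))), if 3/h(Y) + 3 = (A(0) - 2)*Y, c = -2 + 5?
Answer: -1 + I*√103015/55 ≈ -1.0 + 5.8356*I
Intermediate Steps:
c = 3
m(o) = 6 - o/55 (m(o) = 6 + (o/(-11))/5 = 6 + (o*(-1/11))/5 = 6 + (-o/11)/5 = 6 - o/55)
h(Y) = 3/(-3 + 3*Y) (h(Y) = 3/(-3 + (5 - 2)*Y) = 3/(-3 + 3*Y))
1/h(√((6 + 2)*(-5) + m(c))) = 1/(1/(-1 + √((6 + 2)*(-5) + (6 - 1/55*3)))) = 1/(1/(-1 + √(8*(-5) + (6 - 3/55)))) = 1/(1/(-1 + √(-40 + 327/55))) = 1/(1/(-1 + √(-1873/55))) = 1/(1/(-1 + I*√103015/55)) = -1 + I*√103015/55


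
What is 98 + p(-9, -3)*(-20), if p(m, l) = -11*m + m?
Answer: -1702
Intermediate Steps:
p(m, l) = -10*m
98 + p(-9, -3)*(-20) = 98 - 10*(-9)*(-20) = 98 + 90*(-20) = 98 - 1800 = -1702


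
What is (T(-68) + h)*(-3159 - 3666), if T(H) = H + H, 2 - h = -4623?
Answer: -30637425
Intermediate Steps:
h = 4625 (h = 2 - 1*(-4623) = 2 + 4623 = 4625)
T(H) = 2*H
(T(-68) + h)*(-3159 - 3666) = (2*(-68) + 4625)*(-3159 - 3666) = (-136 + 4625)*(-6825) = 4489*(-6825) = -30637425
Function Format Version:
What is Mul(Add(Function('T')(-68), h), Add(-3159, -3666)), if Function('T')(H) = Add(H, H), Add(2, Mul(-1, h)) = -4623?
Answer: -30637425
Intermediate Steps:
h = 4625 (h = Add(2, Mul(-1, -4623)) = Add(2, 4623) = 4625)
Function('T')(H) = Mul(2, H)
Mul(Add(Function('T')(-68), h), Add(-3159, -3666)) = Mul(Add(Mul(2, -68), 4625), Add(-3159, -3666)) = Mul(Add(-136, 4625), -6825) = Mul(4489, -6825) = -30637425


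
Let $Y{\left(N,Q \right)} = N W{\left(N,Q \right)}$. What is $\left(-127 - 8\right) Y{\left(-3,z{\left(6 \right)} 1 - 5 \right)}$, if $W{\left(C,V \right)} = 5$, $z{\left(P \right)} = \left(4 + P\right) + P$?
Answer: $2025$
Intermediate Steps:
$z{\left(P \right)} = 4 + 2 P$
$Y{\left(N,Q \right)} = 5 N$ ($Y{\left(N,Q \right)} = N 5 = 5 N$)
$\left(-127 - 8\right) Y{\left(-3,z{\left(6 \right)} 1 - 5 \right)} = \left(-127 - 8\right) 5 \left(-3\right) = \left(-135\right) \left(-15\right) = 2025$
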